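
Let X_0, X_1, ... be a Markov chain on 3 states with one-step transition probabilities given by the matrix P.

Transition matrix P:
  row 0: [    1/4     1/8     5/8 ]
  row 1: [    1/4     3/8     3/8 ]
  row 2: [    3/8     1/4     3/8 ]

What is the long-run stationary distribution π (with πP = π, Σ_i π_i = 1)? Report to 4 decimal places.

Balance equations π_j = Σ_i π_i·P[i][j]:
  π_0 = 1/4·π_0 + 1/4·π_1 + 3/8·π_2
  π_1 = 1/8·π_0 + 3/8·π_1 + 1/4·π_2
  normalize: π_0 + π_1 + π_2 = 1
Solving the linear system gives exactly π = [19/62, 15/62, 14/31].

π = [0.3065, 0.2419, 0.4516]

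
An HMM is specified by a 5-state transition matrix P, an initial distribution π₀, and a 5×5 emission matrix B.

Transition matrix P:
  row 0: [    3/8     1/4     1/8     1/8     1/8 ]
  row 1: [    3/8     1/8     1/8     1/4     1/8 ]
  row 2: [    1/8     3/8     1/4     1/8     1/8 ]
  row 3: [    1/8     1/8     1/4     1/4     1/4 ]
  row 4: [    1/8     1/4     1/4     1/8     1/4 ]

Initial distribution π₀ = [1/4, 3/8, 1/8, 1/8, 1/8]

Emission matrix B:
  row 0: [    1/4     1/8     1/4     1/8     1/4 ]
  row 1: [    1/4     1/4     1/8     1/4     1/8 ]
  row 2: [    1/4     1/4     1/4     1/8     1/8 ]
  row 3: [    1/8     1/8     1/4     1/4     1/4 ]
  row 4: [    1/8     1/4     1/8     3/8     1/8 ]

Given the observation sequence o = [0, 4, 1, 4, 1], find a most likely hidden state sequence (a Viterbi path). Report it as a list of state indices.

path = [1, 0, 1, 0, 1]

t=0: δ = [6.250e-02, 9.375e-02, 3.125e-02, 1.562e-02, 1.562e-02]  (obs o_0=0)
t=1: δ = [8.789e-03, 1.953e-03, 1.465e-03, 5.859e-03, 1.465e-03]  ψ = [1, 0, 1, 1, 1]  (obs o_1=4)
t=2: δ = [4.120e-04, 5.493e-04, 3.662e-04, 1.831e-04, 3.662e-04]  ψ = [0, 0, 3, 3, 3]  (obs o_2=1)
t=3: δ = [5.150e-05, 1.717e-05, 1.144e-05, 3.433e-05, 1.144e-05]  ψ = [1, 2, 2, 1, 4]  (obs o_3=4)
t=4: δ = [2.414e-06, 3.219e-06, 2.146e-06, 1.073e-06, 2.146e-06]  ψ = [0, 0, 3, 3, 3]  (obs o_4=1)
backtrack: best end state = 1; path = [1, 0, 1, 0, 1]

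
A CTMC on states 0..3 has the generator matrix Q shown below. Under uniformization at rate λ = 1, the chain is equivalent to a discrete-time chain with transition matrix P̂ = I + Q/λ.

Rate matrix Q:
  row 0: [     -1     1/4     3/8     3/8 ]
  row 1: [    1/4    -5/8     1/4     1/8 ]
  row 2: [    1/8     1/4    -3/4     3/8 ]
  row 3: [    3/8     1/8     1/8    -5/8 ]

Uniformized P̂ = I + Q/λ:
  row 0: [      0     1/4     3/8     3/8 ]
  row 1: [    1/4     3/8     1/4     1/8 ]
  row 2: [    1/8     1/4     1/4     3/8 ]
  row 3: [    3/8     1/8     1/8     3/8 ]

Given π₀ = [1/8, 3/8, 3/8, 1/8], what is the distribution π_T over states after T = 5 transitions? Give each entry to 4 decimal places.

π = [0.2078, 0.2409, 0.2367, 0.3147]

t=0: π = [0.1250, 0.3750, 0.3750, 0.1250]
t=1: π = [0.1875, 0.2813, 0.2500, 0.2813]
t=2: π = [0.2070, 0.2500, 0.2383, 0.3047]
t=3: π = [0.2065, 0.2432, 0.2378, 0.3125]
t=4: π = [0.2077, 0.2413, 0.2368, 0.3142]
t=5: π = [0.2078, 0.2409, 0.2367, 0.3147]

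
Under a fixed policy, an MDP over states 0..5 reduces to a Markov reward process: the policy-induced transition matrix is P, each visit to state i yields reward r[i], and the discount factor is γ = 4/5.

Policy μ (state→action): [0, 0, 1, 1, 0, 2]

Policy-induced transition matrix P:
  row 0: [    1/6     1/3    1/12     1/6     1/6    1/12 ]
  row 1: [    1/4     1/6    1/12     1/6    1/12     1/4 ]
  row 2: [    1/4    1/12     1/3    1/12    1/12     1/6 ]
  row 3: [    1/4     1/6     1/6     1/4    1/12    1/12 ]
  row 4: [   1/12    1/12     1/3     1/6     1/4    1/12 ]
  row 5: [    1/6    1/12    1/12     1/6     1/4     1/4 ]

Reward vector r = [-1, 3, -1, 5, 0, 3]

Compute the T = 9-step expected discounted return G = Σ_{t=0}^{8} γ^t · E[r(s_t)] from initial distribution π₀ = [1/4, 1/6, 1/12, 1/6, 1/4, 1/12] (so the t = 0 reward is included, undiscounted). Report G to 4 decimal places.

t=0: π = [0.2500, 0.1667, 0.0833, 0.1667, 0.2500, 0.0833], E[r] = 1.2500, γ^t·E[r] = 1.250000, running G = 1.250000
t=1: π = [0.1806, 0.1736, 0.1806, 0.1736, 0.1597, 0.1319], E[r] = 1.4236, γ^t·E[r] = 1.138889, running G = 2.388889
t=2: π = [0.1973, 0.1574, 0.1829, 0.1661, 0.1470, 0.1493], E[r] = 1.3704, γ^t·E[r] = 0.877037, running G = 3.265926
t=3: π = [0.1966, 0.1596, 0.1796, 0.1653, 0.1492, 0.1497], E[r] = 1.3780, γ^t·E[r] = 0.705556, running G = 3.971481
t=4: π = [0.1963, 0.1596, 0.1793, 0.1655, 0.1495, 0.1499], E[r] = 1.3800, γ^t·E[r] = 0.565253, running G = 4.536734
t=5: π = [0.1962, 0.1595, 0.1793, 0.1655, 0.1496, 0.1498], E[r] = 1.3800, γ^t·E[r] = 0.452201, running G = 4.988935
t=6: π = [0.1962, 0.1595, 0.1794, 0.1655, 0.1496, 0.1498], E[r] = 1.3799, γ^t·E[r] = 0.361737, running G = 5.350672
t=7: π = [0.1962, 0.1595, 0.1794, 0.1655, 0.1496, 0.1498], E[r] = 1.3799, γ^t·E[r] = 0.289383, running G = 5.640055
t=8: π = [0.1962, 0.1595, 0.1794, 0.1655, 0.1496, 0.1498], E[r] = 1.3799, γ^t·E[r] = 0.231505, running G = 5.871561

G = 5.8716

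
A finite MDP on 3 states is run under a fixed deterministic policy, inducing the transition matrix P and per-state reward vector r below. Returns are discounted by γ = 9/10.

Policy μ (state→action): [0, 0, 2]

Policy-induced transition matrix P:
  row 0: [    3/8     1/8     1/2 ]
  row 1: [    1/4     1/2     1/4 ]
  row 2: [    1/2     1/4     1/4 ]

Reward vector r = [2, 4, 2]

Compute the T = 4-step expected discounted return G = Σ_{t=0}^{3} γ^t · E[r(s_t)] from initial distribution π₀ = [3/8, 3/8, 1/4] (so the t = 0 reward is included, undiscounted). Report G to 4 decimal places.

G = 9.0117

t=0: π = [0.3750, 0.3750, 0.2500], E[r] = 2.7500, γ^t·E[r] = 2.750000, running G = 2.750000
t=1: π = [0.3594, 0.2969, 0.3438], E[r] = 2.5938, γ^t·E[r] = 2.334375, running G = 5.084375
t=2: π = [0.3809, 0.2793, 0.3398], E[r] = 2.5586, γ^t·E[r] = 2.072461, running G = 7.156836
t=3: π = [0.3826, 0.2722, 0.3452], E[r] = 2.5444, γ^t·E[r] = 1.854892, running G = 9.011728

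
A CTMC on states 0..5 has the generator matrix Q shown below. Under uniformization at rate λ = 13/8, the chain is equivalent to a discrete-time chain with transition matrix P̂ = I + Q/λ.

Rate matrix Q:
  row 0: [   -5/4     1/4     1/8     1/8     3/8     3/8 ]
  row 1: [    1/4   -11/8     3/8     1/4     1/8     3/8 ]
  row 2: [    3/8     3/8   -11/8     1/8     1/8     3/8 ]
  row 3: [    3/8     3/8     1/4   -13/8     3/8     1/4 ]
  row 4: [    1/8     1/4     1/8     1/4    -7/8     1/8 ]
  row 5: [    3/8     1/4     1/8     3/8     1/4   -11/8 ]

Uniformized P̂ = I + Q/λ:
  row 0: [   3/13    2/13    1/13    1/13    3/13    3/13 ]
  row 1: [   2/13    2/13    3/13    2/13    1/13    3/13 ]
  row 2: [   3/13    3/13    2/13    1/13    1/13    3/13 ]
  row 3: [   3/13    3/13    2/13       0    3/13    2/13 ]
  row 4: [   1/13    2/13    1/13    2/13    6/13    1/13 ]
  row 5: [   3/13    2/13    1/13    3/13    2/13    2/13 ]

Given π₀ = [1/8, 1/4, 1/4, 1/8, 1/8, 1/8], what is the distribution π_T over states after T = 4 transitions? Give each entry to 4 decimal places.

π = [0.1839, 0.1729, 0.1226, 0.1245, 0.2221, 0.1741]

t=0: π = [0.1250, 0.2500, 0.2500, 0.1250, 0.1250, 0.1250]
t=1: π = [0.1923, 0.1827, 0.1442, 0.1154, 0.1731, 0.1923]
t=2: π = [0.1901, 0.1738, 0.1250, 0.1250, 0.2056, 0.1805]
t=3: π = [0.1858, 0.1731, 0.1229, 0.1243, 0.2184, 0.1756]
t=4: π = [0.1839, 0.1729, 0.1226, 0.1245, 0.2221, 0.1741]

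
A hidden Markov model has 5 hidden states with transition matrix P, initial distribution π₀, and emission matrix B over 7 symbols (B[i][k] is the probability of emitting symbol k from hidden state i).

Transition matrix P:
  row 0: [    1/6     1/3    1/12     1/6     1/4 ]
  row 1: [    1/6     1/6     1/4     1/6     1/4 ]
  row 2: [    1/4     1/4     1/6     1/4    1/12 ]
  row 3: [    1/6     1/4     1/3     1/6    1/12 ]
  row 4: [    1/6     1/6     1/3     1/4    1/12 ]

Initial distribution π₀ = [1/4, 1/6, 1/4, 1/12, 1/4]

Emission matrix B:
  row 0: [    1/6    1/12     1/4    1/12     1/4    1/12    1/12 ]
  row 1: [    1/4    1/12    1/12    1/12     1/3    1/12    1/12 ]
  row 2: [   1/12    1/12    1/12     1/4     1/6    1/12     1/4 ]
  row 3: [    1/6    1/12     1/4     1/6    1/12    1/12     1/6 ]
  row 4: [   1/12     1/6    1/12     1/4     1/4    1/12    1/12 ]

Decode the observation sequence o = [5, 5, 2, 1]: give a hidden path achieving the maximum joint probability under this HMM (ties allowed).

t=0: δ = [2.083e-02, 1.389e-02, 2.083e-02, 6.944e-03, 2.083e-02]  (obs o_0=5)
t=1: δ = [4.340e-04, 5.787e-04, 5.787e-04, 4.340e-04, 4.340e-04]  ψ = [2, 0, 4, 2, 0]  (obs o_1=5)
t=2: δ = [3.617e-05, 1.206e-05, 1.206e-05, 3.617e-05, 1.206e-05]  ψ = [2, 0, 1, 2, 1]  (obs o_2=2)
t=3: δ = [5.023e-07, 1.005e-06, 1.005e-06, 5.023e-07, 1.507e-06]  ψ = [0, 0, 3, 0, 0]  (obs o_3=1)
backtrack: best end state = 4; path = [4, 2, 0, 4]

path = [4, 2, 0, 4]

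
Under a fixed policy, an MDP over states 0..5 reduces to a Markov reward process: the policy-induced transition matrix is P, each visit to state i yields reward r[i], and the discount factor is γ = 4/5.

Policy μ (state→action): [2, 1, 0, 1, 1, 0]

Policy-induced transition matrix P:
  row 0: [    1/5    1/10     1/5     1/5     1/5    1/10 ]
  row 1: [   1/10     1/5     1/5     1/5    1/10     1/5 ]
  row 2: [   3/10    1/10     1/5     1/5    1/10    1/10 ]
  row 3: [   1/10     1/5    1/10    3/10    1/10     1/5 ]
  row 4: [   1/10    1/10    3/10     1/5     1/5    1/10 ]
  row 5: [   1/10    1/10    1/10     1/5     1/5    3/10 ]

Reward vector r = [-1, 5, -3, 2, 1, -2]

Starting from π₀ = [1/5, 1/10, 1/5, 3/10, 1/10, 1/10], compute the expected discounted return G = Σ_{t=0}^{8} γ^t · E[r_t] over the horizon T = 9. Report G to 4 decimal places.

G = 1.0976

t=0: π = [0.2000, 0.1000, 0.2000, 0.3000, 0.1000, 0.1000], E[r] = 0.2000, γ^t·E[r] = 0.200000, running G = 0.200000
t=1: π = [0.1600, 0.1400, 0.1700, 0.2300, 0.1400, 0.1600], E[r] = 0.3100, γ^t·E[r] = 0.248000, running G = 0.448000
t=2: π = [0.1500, 0.1370, 0.1750, 0.2230, 0.1460, 0.1690], E[r] = 0.2640, γ^t·E[r] = 0.168960, running G = 0.616960
t=3: π = [0.1500, 0.1360, 0.1754, 0.2223, 0.1465, 0.1698], E[r] = 0.2553, γ^t·E[r] = 0.130714, running G = 0.747674
t=4: π = [0.1501, 0.1358, 0.1754, 0.2222, 0.1466, 0.1698], E[r] = 0.2543, γ^t·E[r] = 0.104145, running G = 0.851818
t=5: π = [0.1501, 0.1358, 0.1755, 0.2222, 0.1467, 0.1698], E[r] = 0.2541, γ^t·E[r] = 0.083270, running G = 0.935088
t=6: π = [0.1501, 0.1358, 0.1755, 0.2222, 0.1467, 0.1698], E[r] = 0.2541, γ^t·E[r] = 0.066610, running G = 1.001698
t=7: π = [0.1501, 0.1358, 0.1755, 0.2222, 0.1467, 0.1698], E[r] = 0.2541, γ^t·E[r] = 0.053288, running G = 1.054986
t=8: π = [0.1501, 0.1358, 0.1755, 0.2222, 0.1467, 0.1698], E[r] = 0.2541, γ^t·E[r] = 0.042630, running G = 1.097616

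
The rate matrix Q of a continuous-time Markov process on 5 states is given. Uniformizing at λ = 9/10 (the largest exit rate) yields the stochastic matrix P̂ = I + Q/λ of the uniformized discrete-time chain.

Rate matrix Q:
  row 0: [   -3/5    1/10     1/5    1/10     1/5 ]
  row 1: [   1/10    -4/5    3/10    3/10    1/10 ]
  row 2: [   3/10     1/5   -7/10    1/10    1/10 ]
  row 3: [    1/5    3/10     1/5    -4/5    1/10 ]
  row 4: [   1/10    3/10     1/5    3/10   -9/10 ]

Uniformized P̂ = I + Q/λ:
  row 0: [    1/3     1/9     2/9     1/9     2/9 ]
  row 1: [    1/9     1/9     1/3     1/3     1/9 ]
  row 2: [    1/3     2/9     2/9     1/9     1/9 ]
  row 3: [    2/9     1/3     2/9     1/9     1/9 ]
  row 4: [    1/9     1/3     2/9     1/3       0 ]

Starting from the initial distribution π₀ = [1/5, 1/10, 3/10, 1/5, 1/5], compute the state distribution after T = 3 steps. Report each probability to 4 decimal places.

π = [0.2398, 0.2084, 0.2446, 0.1838, 0.1235]

t=0: π = [0.2000, 0.1000, 0.3000, 0.2000, 0.2000]
t=1: π = [0.2444, 0.2333, 0.2333, 0.1778, 0.1111]
t=2: π = [0.2370, 0.2012, 0.2481, 0.1877, 0.1259]
t=3: π = [0.2398, 0.2084, 0.2446, 0.1838, 0.1235]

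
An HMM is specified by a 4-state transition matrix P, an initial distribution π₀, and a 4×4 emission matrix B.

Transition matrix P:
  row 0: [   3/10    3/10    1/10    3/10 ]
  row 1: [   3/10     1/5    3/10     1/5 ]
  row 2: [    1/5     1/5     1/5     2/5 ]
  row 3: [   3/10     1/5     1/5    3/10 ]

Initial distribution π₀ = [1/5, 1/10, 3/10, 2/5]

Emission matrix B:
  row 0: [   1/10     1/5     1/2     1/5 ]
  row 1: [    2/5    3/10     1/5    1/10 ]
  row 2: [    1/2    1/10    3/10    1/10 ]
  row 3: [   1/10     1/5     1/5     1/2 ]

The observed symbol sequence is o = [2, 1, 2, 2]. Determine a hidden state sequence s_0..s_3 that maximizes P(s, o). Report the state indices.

t=0: δ = [1.000e-01, 2.000e-02, 9.000e-02, 8.000e-02]  (obs o_0=2)
t=1: δ = [6.000e-03, 9.000e-03, 1.800e-03, 7.200e-03]  ψ = [0, 0, 2, 2]  (obs o_1=1)
t=2: δ = [1.350e-03, 3.600e-04, 8.100e-04, 4.320e-04]  ψ = [1, 0, 1, 3]  (obs o_2=2)
t=3: δ = [2.025e-04, 8.100e-05, 4.860e-05, 8.100e-05]  ψ = [0, 0, 2, 0]  (obs o_3=2)
backtrack: best end state = 0; path = [0, 1, 0, 0]

path = [0, 1, 0, 0]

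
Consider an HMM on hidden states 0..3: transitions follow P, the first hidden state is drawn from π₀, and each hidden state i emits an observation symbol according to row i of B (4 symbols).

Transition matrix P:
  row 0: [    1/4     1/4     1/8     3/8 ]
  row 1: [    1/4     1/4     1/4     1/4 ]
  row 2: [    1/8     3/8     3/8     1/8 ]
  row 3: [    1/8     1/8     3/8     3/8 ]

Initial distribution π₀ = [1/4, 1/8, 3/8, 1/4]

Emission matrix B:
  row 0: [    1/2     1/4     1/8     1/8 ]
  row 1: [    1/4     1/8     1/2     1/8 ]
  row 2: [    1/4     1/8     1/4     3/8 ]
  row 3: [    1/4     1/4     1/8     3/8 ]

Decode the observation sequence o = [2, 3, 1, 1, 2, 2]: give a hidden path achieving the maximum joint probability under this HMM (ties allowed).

t=0: δ = [3.125e-02, 6.250e-02, 9.375e-02, 3.125e-02]  (obs o_0=2)
t=1: δ = [1.953e-03, 4.395e-03, 1.318e-02, 5.859e-03]  ψ = [1, 2, 2, 1]  (obs o_1=3)
t=2: δ = [4.120e-04, 6.180e-04, 6.180e-04, 5.493e-04]  ψ = [2, 2, 2, 3]  (obs o_2=1)
t=3: δ = [3.862e-05, 2.897e-05, 2.897e-05, 5.150e-05]  ψ = [1, 2, 2, 3]  (obs o_3=1)
t=4: δ = [1.207e-06, 5.431e-06, 4.828e-06, 2.414e-06]  ψ = [0, 2, 3, 3]  (obs o_4=2)
t=5: δ = [1.697e-07, 9.052e-07, 4.526e-07, 1.697e-07]  ψ = [1, 2, 2, 1]  (obs o_5=2)
backtrack: best end state = 1; path = [1, 3, 3, 3, 2, 1]

path = [1, 3, 3, 3, 2, 1]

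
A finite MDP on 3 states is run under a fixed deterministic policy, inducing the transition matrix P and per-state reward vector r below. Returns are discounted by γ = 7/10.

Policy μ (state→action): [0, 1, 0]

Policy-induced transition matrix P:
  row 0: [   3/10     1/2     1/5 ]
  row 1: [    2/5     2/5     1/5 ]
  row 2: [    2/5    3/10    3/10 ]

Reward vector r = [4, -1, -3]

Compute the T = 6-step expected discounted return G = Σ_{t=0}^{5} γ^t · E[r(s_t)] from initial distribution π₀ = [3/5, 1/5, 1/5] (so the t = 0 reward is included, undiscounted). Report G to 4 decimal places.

t=0: π = [0.6000, 0.2000, 0.2000], E[r] = 1.6000, γ^t·E[r] = 1.600000, running G = 1.600000
t=1: π = [0.3400, 0.4400, 0.2200], E[r] = 0.2600, γ^t·E[r] = 0.182000, running G = 1.782000
t=2: π = [0.3660, 0.4120, 0.2220], E[r] = 0.3860, γ^t·E[r] = 0.189140, running G = 1.971140
t=3: π = [0.3634, 0.4144, 0.2222], E[r] = 0.3726, γ^t·E[r] = 0.127802, running G = 2.098942
t=4: π = [0.3637, 0.4141, 0.2222], E[r] = 0.3739, γ^t·E[r] = 0.089764, running G = 2.188706
t=5: π = [0.3636, 0.4141, 0.2222], E[r] = 0.3737, γ^t·E[r] = 0.062812, running G = 2.251518

G = 2.2515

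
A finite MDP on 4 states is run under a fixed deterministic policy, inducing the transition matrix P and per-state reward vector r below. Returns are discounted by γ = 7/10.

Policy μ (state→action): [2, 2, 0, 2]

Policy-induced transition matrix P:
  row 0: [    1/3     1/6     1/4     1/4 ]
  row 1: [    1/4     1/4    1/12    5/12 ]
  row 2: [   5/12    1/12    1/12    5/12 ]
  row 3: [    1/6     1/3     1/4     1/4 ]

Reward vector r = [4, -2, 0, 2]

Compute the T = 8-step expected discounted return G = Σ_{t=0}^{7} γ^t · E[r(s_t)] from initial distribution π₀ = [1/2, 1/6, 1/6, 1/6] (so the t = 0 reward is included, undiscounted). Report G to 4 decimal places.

t=0: π = [0.5000, 0.1667, 0.1667, 0.1667], E[r] = 2.0000, γ^t·E[r] = 2.000000, running G = 2.000000
t=1: π = [0.3056, 0.1944, 0.1944, 0.3056], E[r] = 1.4444, γ^t·E[r] = 1.011111, running G = 3.011111
t=2: π = [0.2824, 0.2176, 0.1852, 0.3148], E[r] = 1.3241, γ^t·E[r] = 0.648796, running G = 3.659907
t=3: π = [0.2782, 0.2218, 0.1829, 0.3171], E[r] = 1.3032, γ^t·E[r] = 0.447012, running G = 4.106919
t=4: π = [0.2772, 0.2228, 0.1825, 0.3175], E[r] = 1.2983, γ^t·E[r] = 0.311719, running G = 4.418638
t=5: π = [0.2771, 0.2229, 0.1824, 0.3176], E[r] = 1.2975, γ^t·E[r] = 0.218078, running G = 4.636717
t=6: π = [0.2770, 0.2230, 0.1824, 0.3176], E[r] = 1.2973, γ^t·E[r] = 0.152630, running G = 4.789346
t=7: π = [0.2770, 0.2230, 0.1824, 0.3176], E[r] = 1.2973, γ^t·E[r] = 0.106839, running G = 4.896185

G = 4.8962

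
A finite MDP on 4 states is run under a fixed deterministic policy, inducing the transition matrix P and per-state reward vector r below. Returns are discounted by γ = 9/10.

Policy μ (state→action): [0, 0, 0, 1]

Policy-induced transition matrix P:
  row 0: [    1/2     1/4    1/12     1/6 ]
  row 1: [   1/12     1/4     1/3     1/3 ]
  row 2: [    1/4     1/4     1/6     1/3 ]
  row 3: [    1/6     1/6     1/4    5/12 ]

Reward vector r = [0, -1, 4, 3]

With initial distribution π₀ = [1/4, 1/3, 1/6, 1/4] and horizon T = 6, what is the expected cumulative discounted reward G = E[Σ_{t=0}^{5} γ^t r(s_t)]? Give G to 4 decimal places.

G = 6.9094

t=0: π = [0.2500, 0.3333, 0.1667, 0.2500], E[r] = 1.0833, γ^t·E[r] = 1.083333, running G = 1.083333
t=1: π = [0.2361, 0.2292, 0.2222, 0.3125], E[r] = 1.5972, γ^t·E[r] = 1.437500, running G = 2.520833
t=2: π = [0.2448, 0.2240, 0.2112, 0.3200], E[r] = 1.5810, γ^t·E[r] = 1.280625, running G = 3.801458
t=3: π = [0.2472, 0.2233, 0.2103, 0.3192], E[r] = 1.5753, γ^t·E[r] = 1.148414, running G = 4.949872
t=4: π = [0.2480, 0.2234, 0.2099, 0.3187], E[r] = 1.5724, γ^t·E[r] = 1.031621, running G = 5.981494
t=5: π = [0.2482, 0.2234, 0.2098, 0.3186], E[r] = 1.5714, γ^t·E[r] = 0.927919, running G = 6.909413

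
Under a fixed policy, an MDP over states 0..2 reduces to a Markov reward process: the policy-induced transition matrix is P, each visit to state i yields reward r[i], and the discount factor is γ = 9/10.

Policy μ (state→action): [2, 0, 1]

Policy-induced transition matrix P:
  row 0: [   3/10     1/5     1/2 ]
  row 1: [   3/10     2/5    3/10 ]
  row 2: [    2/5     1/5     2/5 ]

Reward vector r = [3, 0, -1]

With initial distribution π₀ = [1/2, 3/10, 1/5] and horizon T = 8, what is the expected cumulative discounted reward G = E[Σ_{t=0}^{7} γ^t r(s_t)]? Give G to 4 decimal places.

t=0: π = [0.5000, 0.3000, 0.2000], E[r] = 1.3000, γ^t·E[r] = 1.300000, running G = 1.300000
t=1: π = [0.3200, 0.2600, 0.4200], E[r] = 0.5400, γ^t·E[r] = 0.486000, running G = 1.786000
t=2: π = [0.3420, 0.2520, 0.4060], E[r] = 0.6200, γ^t·E[r] = 0.502200, running G = 2.288200
t=3: π = [0.3406, 0.2504, 0.4090], E[r] = 0.6128, γ^t·E[r] = 0.446731, running G = 2.734931
t=4: π = [0.3409, 0.2501, 0.4090], E[r] = 0.6137, γ^t·E[r] = 0.402635, running G = 3.137567
t=5: π = [0.3409, 0.2500, 0.4091], E[r] = 0.6136, γ^t·E[r] = 0.362339, running G = 3.499905
t=6: π = [0.3409, 0.2500, 0.4091], E[r] = 0.6136, γ^t·E[r] = 0.326111, running G = 3.826017
t=7: π = [0.3409, 0.2500, 0.4091], E[r] = 0.6136, γ^t·E[r] = 0.293500, running G = 4.119517

G = 4.1195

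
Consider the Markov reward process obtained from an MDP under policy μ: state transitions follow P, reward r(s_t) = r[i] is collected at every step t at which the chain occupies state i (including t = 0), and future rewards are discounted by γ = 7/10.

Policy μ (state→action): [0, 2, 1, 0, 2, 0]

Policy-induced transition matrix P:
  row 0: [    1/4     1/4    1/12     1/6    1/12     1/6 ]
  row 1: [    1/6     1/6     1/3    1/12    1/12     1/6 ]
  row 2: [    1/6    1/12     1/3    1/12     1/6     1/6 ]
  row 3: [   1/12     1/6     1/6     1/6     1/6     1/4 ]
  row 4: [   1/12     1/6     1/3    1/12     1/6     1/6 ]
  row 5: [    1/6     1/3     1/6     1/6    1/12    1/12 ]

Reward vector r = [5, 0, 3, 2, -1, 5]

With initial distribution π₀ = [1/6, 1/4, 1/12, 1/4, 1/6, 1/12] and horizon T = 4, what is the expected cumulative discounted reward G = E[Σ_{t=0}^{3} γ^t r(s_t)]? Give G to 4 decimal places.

t=0: π = [0.1667, 0.2500, 0.0833, 0.2500, 0.1667, 0.0833], E[r] = 1.8333, γ^t·E[r] = 1.833333, running G = 1.833333
t=1: π = [0.1458, 0.1875, 0.2361, 0.1250, 0.1250, 0.1806], E[r] = 2.4653, γ^t·E[r] = 1.725694, running G = 3.559028
t=2: π = [0.1580, 0.1892, 0.2459, 0.1209, 0.1238, 0.1620], E[r] = 2.4560, γ^t·E[r] = 1.203449, running G = 4.762477
t=3: π = [0.1594, 0.1863, 0.2467, 0.1201, 0.1242, 0.1632], E[r] = 2.4693, γ^t·E[r] = 0.846980, running G = 5.609457

G = 5.6095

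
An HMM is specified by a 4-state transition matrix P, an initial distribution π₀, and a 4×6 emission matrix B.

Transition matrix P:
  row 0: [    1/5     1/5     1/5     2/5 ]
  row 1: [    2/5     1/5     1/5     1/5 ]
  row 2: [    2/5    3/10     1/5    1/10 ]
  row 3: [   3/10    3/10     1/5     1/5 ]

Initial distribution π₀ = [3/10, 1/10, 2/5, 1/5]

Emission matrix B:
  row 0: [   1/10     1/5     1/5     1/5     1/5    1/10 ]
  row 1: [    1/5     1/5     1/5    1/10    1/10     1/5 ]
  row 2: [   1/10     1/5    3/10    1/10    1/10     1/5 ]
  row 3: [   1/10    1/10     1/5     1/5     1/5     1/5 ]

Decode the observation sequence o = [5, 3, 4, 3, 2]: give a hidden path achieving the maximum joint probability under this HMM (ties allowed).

path = [2, 0, 3, 0, 3]

t=0: δ = [3.000e-02, 2.000e-02, 8.000e-02, 4.000e-02]  (obs o_0=5)
t=1: δ = [6.400e-03, 2.400e-03, 1.600e-03, 2.400e-03]  ψ = [2, 2, 2, 0]  (obs o_1=3)
t=2: δ = [2.560e-04, 1.280e-04, 1.280e-04, 5.120e-04]  ψ = [0, 0, 0, 0]  (obs o_2=4)
t=3: δ = [3.072e-05, 1.536e-05, 1.024e-05, 2.048e-05]  ψ = [3, 3, 3, 0]  (obs o_3=3)
t=4: δ = [1.229e-06, 1.229e-06, 1.843e-06, 2.458e-06]  ψ = [0, 0, 0, 0]  (obs o_4=2)
backtrack: best end state = 3; path = [2, 0, 3, 0, 3]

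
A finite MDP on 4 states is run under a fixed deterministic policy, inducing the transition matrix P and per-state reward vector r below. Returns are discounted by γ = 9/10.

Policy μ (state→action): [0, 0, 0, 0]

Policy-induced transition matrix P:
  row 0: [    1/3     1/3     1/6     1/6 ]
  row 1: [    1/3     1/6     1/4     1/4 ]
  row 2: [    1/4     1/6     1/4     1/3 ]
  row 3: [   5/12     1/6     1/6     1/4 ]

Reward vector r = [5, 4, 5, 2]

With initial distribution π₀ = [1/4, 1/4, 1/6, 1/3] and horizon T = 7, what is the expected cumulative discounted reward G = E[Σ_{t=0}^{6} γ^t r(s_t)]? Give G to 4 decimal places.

t=0: π = [0.2500, 0.2500, 0.1667, 0.3333], E[r] = 3.7500, γ^t·E[r] = 3.750000, running G = 3.750000
t=1: π = [0.3472, 0.2083, 0.2014, 0.2431], E[r] = 4.0625, γ^t·E[r] = 3.656250, running G = 7.406250
t=2: π = [0.3368, 0.2245, 0.2008, 0.2378], E[r] = 4.0619, γ^t·E[r] = 3.290156, running G = 10.696406
t=3: π = [0.3364, 0.2228, 0.2021, 0.2387], E[r] = 4.0612, γ^t·E[r] = 2.960613, running G = 13.657020
t=4: π = [0.3364, 0.2227, 0.2021, 0.2388], E[r] = 4.0608, γ^t·E[r] = 2.664317, running G = 16.321337
t=5: π = [0.3364, 0.2227, 0.2021, 0.2388], E[r] = 4.0608, γ^t·E[r] = 2.397889, running G = 18.719226
t=6: π = [0.3364, 0.2227, 0.2021, 0.2388], E[r] = 4.0608, γ^t·E[r] = 2.158102, running G = 20.877328

G = 20.8773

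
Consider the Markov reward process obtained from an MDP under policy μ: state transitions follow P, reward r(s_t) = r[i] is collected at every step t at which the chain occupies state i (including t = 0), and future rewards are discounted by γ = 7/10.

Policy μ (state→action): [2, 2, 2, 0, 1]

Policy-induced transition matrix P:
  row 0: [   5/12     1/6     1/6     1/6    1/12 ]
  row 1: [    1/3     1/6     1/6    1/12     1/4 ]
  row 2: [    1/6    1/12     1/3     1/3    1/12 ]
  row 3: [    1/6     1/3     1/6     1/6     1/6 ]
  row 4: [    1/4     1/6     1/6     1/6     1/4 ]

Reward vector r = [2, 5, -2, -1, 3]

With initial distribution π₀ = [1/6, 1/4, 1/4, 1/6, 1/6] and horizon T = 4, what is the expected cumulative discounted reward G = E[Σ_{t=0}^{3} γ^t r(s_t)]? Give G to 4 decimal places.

G = 3.4332

t=0: π = [0.1667, 0.2500, 0.2500, 0.1667, 0.1667], E[r] = 1.4167, γ^t·E[r] = 1.416667, running G = 1.416667
t=1: π = [0.2639, 0.1736, 0.2083, 0.1875, 0.1667], E[r] = 1.2917, γ^t·E[r] = 0.904167, running G = 2.320833
t=2: π = [0.2755, 0.1806, 0.2014, 0.1869, 0.1557], E[r] = 1.3310, γ^t·E[r] = 0.652199, running G = 2.973032
t=3: π = [0.2786, 0.1810, 0.2002, 0.1852, 0.1549], E[r] = 1.3416, γ^t·E[r] = 0.460162, running G = 3.433194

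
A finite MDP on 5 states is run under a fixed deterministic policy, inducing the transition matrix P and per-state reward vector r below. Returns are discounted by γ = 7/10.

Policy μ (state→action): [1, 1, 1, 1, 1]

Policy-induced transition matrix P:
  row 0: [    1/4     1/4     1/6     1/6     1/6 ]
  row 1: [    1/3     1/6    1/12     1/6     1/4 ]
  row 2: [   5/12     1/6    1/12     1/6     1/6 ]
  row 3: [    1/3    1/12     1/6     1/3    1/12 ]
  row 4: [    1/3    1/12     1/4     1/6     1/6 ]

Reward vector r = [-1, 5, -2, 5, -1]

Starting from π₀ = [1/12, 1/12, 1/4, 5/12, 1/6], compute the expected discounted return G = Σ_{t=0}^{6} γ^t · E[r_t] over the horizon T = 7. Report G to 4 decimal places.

G = 3.8745

t=0: π = [0.0833, 0.0833, 0.2500, 0.4167, 0.1667], E[r] = 1.7500, γ^t·E[r] = 1.750000, running G = 1.750000
t=1: π = [0.3472, 0.1250, 0.1528, 0.2361, 0.1389], E[r] = 1.0139, γ^t·E[r] = 0.709722, running G = 2.459722
t=2: π = [0.3171, 0.1644, 0.1551, 0.2060, 0.1574], E[r] = 1.0671, γ^t·E[r] = 0.522894, running G = 2.982616
t=3: π = [0.3198, 0.1628, 0.1532, 0.2010, 0.1632], E[r] = 1.0297, γ^t·E[r] = 0.353189, running G = 3.335805
t=4: π = [0.3194, 0.1630, 0.1539, 0.2002, 0.1635], E[r] = 1.0249, γ^t·E[r] = 0.246075, running G = 3.581880
t=5: π = [0.3195, 0.1630, 0.1539, 0.2000, 0.1636], E[r] = 1.0242, γ^t·E[r] = 0.172134, running G = 3.754014
t=6: π = [0.3195, 0.1630, 0.1539, 0.2000, 0.1636], E[r] = 1.0241, γ^t·E[r] = 0.120485, running G = 3.874500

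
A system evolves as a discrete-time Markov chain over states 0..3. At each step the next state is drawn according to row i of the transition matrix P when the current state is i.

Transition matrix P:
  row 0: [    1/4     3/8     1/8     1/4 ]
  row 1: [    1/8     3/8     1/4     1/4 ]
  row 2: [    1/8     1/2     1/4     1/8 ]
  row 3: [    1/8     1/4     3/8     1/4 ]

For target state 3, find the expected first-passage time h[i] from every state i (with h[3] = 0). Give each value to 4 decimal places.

h = [4.4444, 4.5253, 5.0909, 0.0000]

First-step conditioning: h[3] = 0; for i ≠ 3, h[i] = 1 + Σ_k P[i][k]·h[k].
  h[0] = 1 + 1/4·h[0] + 3/8·h[1] + 1/8·h[2]
  h[1] = 1 + 1/8·h[0] + 3/8·h[1] + 1/4·h[2]
  h[2] = 1 + 1/8·h[0] + 1/2·h[1] + 1/4·h[2]
Solving the 3×3 linear system over states ≠ 3 gives exactly h = [40/9, 448/99, 56/11, 0] (h[3] = 0 is the target).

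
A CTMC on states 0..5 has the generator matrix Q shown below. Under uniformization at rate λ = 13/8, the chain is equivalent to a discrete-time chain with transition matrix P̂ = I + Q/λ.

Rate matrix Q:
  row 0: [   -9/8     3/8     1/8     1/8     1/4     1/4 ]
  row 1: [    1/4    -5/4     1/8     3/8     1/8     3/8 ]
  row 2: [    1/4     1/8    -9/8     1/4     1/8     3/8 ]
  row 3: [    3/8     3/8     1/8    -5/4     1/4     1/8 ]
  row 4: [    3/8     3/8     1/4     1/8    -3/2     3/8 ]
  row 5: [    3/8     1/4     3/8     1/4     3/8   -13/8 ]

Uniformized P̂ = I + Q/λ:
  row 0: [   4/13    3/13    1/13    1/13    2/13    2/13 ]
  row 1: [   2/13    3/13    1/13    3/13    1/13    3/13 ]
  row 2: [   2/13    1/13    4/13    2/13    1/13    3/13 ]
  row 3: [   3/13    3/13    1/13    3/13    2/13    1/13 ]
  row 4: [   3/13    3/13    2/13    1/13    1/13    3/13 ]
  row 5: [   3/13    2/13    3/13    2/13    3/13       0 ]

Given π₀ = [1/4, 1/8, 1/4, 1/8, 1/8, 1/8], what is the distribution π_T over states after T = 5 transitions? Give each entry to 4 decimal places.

π = [0.2216, 0.1967, 0.1439, 0.1538, 0.1295, 0.1544]

t=0: π = [0.2500, 0.1250, 0.2500, 0.1250, 0.1250, 0.1250]
t=1: π = [0.2212, 0.1827, 0.1635, 0.1442, 0.1250, 0.1635]
t=2: π = [0.2212, 0.1930, 0.1494, 0.1524, 0.1302, 0.1538]
t=3: π = [0.2214, 0.1959, 0.1451, 0.1534, 0.1293, 0.1548]
t=4: π = [0.2216, 0.1965, 0.1442, 0.1537, 0.1296, 0.1544]
t=5: π = [0.2216, 0.1967, 0.1439, 0.1538, 0.1295, 0.1544]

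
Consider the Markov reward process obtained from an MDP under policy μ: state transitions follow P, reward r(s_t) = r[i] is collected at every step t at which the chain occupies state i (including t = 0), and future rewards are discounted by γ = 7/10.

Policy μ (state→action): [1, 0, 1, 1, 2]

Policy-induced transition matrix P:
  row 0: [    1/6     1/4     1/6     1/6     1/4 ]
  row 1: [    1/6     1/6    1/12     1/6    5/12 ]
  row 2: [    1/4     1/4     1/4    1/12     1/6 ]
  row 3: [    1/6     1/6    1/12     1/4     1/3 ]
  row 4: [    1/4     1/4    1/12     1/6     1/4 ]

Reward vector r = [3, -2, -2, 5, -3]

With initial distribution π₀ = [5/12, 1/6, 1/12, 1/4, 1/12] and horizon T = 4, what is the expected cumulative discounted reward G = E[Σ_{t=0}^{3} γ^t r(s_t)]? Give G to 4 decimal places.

t=0: π = [0.4167, 0.1667, 0.0833, 0.2500, 0.0833], E[r] = 1.7500, γ^t·E[r] = 1.750000, running G = 1.750000
t=1: π = [0.1806, 0.2153, 0.1319, 0.1806, 0.2917], E[r] = -0.1250, γ^t·E[r] = -0.087500, running G = 1.662500
t=2: π = [0.2020, 0.2170, 0.1204, 0.1707, 0.2899], E[r] = -0.0851, γ^t·E[r] = -0.041684, running G = 1.620816
t=3: π = [0.2009, 0.2177, 0.1202, 0.1709, 0.2904], E[r] = -0.0900, γ^t·E[r] = -0.030883, running G = 1.589933

G = 1.5899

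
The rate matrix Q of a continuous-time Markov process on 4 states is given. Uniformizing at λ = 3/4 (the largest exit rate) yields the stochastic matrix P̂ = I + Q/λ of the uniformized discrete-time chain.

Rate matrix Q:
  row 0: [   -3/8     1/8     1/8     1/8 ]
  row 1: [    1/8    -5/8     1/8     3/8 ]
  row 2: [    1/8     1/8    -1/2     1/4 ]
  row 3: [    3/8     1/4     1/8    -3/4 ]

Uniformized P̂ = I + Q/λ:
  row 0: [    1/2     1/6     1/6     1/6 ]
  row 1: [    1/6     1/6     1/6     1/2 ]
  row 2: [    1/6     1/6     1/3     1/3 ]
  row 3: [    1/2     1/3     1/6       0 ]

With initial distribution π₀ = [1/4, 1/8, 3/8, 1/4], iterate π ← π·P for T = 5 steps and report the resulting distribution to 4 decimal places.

t=0: π = [0.2500, 0.1250, 0.3750, 0.2500]
t=1: π = [0.3333, 0.2083, 0.2292, 0.2292]
t=2: π = [0.3542, 0.2049, 0.2049, 0.2361]
t=3: π = [0.3634, 0.2060, 0.2008, 0.2297]
t=4: π = [0.3644, 0.2050, 0.2001, 0.2305]
t=5: π = [0.3650, 0.2051, 0.2000, 0.2299]

π = [0.3650, 0.2051, 0.2000, 0.2299]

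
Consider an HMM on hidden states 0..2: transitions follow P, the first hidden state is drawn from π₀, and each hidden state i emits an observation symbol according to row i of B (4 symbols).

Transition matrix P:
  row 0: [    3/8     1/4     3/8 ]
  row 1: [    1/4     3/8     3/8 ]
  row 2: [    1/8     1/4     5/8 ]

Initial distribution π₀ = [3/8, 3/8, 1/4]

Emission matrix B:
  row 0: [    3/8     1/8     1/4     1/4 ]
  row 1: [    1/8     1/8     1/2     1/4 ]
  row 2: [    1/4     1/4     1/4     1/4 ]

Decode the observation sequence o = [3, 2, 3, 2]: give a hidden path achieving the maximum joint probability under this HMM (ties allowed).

path = [1, 1, 1, 1]

t=0: δ = [9.375e-02, 9.375e-02, 6.250e-02]  (obs o_0=3)
t=1: δ = [8.789e-03, 1.758e-02, 9.766e-03]  ψ = [0, 1, 2]  (obs o_1=2)
t=2: δ = [1.099e-03, 1.648e-03, 1.648e-03]  ψ = [1, 1, 1]  (obs o_2=3)
t=3: δ = [1.030e-04, 3.090e-04, 2.575e-04]  ψ = [0, 1, 2]  (obs o_3=2)
backtrack: best end state = 1; path = [1, 1, 1, 1]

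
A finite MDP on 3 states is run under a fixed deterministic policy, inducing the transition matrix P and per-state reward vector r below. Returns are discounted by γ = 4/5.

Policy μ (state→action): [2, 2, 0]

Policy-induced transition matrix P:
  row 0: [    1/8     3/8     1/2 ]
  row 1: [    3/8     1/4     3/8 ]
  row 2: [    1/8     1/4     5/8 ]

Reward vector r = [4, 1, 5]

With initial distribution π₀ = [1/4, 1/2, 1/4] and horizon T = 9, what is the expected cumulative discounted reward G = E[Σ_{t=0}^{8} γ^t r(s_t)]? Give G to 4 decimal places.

G = 15.0105

t=0: π = [0.2500, 0.5000, 0.2500], E[r] = 2.7500, γ^t·E[r] = 2.750000, running G = 2.750000
t=1: π = [0.2500, 0.2813, 0.4688], E[r] = 3.6250, γ^t·E[r] = 2.900000, running G = 5.650000
t=2: π = [0.1953, 0.2813, 0.5234], E[r] = 3.6797, γ^t·E[r] = 2.355000, running G = 8.005000
t=3: π = [0.1953, 0.2744, 0.5303], E[r] = 3.7070, γ^t·E[r] = 1.898000, running G = 9.903000
t=4: π = [0.1936, 0.2744, 0.5320], E[r] = 3.7087, γ^t·E[r] = 1.519100, running G = 11.422100
t=5: π = [0.1936, 0.2742, 0.5322], E[r] = 3.7096, γ^t·E[r] = 1.215560, running G = 12.637660
t=6: π = [0.1936, 0.2742, 0.5322], E[r] = 3.7096, γ^t·E[r] = 0.972462, running G = 13.610122
t=7: π = [0.1936, 0.2742, 0.5323], E[r] = 3.7097, γ^t·E[r] = 0.777975, running G = 14.388097
t=8: π = [0.1935, 0.2742, 0.5323], E[r] = 3.7097, γ^t·E[r] = 0.622380, running G = 15.010478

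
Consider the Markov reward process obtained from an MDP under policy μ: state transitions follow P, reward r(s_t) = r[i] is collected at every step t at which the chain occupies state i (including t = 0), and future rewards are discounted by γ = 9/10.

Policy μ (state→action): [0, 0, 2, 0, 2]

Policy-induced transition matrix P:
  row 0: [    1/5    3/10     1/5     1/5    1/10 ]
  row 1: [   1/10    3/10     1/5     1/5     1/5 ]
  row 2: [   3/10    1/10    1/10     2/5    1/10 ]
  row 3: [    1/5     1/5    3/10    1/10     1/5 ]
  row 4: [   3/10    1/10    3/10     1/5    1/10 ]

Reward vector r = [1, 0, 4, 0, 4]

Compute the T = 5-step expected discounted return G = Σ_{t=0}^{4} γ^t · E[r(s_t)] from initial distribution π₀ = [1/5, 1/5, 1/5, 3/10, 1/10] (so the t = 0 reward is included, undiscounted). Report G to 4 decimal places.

G = 6.5293

t=0: π = [0.2000, 0.2000, 0.2000, 0.3000, 0.1000], E[r] = 1.4000, γ^t·E[r] = 1.400000, running G = 1.400000
t=1: π = [0.2100, 0.2100, 0.2200, 0.2100, 0.1500], E[r] = 1.6900, γ^t·E[r] = 1.521000, running G = 2.921000
t=2: π = [0.2160, 0.2050, 0.2140, 0.2230, 0.1420], E[r] = 1.6400, γ^t·E[r] = 1.328400, running G = 4.249400
t=3: π = [0.2151, 0.2065, 0.2151, 0.2205, 0.1428], E[r] = 1.6467, γ^t·E[r] = 1.200444, running G = 5.449844
t=4: π = [0.2151, 0.2064, 0.2148, 0.2210, 0.1427], E[r] = 1.6452, γ^t·E[r] = 1.079429, running G = 6.529273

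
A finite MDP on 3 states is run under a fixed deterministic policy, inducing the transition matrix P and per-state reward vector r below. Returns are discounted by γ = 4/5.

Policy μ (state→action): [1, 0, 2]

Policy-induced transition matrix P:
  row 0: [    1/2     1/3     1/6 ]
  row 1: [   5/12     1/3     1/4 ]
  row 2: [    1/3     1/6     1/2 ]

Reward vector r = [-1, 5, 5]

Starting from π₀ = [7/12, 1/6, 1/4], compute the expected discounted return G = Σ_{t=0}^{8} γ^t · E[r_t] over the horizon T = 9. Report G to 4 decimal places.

G = 9.4930

t=0: π = [0.5833, 0.1667, 0.2500], E[r] = 1.5000, γ^t·E[r] = 1.500000, running G = 1.500000
t=1: π = [0.4444, 0.2917, 0.2639], E[r] = 2.3333, γ^t·E[r] = 1.866667, running G = 3.366667
t=2: π = [0.4317, 0.2894, 0.2789], E[r] = 2.4097, γ^t·E[r] = 1.542222, running G = 4.908889
t=3: π = [0.4294, 0.2868, 0.2838], E[r] = 2.4236, γ^t·E[r] = 1.240889, running G = 6.149778
t=4: π = [0.4288, 0.2860, 0.2852], E[r] = 2.4272, γ^t·E[r] = 0.994173, running G = 7.143951
t=5: π = [0.4286, 0.2858, 0.2856], E[r] = 2.4282, γ^t·E[r] = 0.795665, running G = 7.939615
t=6: π = [0.4286, 0.2857, 0.2857], E[r] = 2.4285, γ^t·E[r] = 0.636606, running G = 8.576221
t=7: π = [0.4286, 0.2857, 0.2857], E[r] = 2.4285, γ^t·E[r] = 0.509302, running G = 9.085523
t=8: π = [0.4286, 0.2857, 0.2857], E[r] = 2.4286, γ^t·E[r] = 0.407445, running G = 9.492968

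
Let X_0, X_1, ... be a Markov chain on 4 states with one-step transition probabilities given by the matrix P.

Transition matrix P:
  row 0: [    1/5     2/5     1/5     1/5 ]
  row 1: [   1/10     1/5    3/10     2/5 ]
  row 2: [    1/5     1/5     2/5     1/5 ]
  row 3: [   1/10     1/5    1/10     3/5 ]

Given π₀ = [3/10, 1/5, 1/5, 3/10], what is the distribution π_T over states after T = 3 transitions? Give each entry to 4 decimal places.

π = [0.1374, 0.2276, 0.2306, 0.4044]

t=0: π = [0.3000, 0.2000, 0.2000, 0.3000]
t=1: π = [0.1500, 0.2600, 0.2300, 0.3600]
t=2: π = [0.1380, 0.2300, 0.2360, 0.3960]
t=3: π = [0.1374, 0.2276, 0.2306, 0.4044]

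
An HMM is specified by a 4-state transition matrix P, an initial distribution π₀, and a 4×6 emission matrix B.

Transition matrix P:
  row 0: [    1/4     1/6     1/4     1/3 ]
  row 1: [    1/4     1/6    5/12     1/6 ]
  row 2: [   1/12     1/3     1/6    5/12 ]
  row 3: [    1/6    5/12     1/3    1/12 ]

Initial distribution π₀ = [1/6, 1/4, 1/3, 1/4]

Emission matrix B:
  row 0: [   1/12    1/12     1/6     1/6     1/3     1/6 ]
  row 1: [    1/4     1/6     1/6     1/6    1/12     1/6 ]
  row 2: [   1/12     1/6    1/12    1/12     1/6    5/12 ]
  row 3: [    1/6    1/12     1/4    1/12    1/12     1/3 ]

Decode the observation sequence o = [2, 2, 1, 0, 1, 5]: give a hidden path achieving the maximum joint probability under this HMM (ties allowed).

path = [3, 1, 2, 3, 1, 2]

t=0: δ = [2.778e-02, 4.167e-02, 2.778e-02, 6.250e-02]  (obs o_0=2)
t=1: δ = [1.736e-03, 4.340e-03, 1.736e-03, 2.894e-03]  ψ = [1, 3, 3, 2]  (obs o_1=2)
t=2: δ = [9.042e-05, 2.009e-04, 3.014e-04, 6.028e-05]  ψ = [1, 3, 1, 1]  (obs o_2=1)
t=3: δ = [4.186e-06, 2.512e-05, 6.977e-06, 2.093e-05]  ψ = [1, 2, 1, 2]  (obs o_3=0)
t=4: δ = [5.233e-07, 1.454e-06, 1.744e-06, 3.489e-07]  ψ = [1, 3, 1, 1]  (obs o_4=1)
t=5: δ = [6.056e-08, 9.690e-08, 2.524e-07, 2.423e-07]  ψ = [1, 2, 1, 2]  (obs o_5=5)
backtrack: best end state = 2; path = [3, 1, 2, 3, 1, 2]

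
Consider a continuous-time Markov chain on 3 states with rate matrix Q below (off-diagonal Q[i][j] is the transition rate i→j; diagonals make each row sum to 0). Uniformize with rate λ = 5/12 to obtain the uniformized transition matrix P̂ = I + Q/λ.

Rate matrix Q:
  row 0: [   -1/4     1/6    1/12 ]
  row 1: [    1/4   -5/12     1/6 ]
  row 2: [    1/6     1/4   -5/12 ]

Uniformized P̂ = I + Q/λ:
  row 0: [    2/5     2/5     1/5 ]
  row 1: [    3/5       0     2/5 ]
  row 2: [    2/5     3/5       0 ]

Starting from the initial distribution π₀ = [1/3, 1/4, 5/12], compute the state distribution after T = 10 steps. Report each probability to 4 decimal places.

t=0: π = [0.3333, 0.2500, 0.4167]
t=1: π = [0.4500, 0.3833, 0.1667]
t=2: π = [0.4767, 0.2800, 0.2433]
t=3: π = [0.4560, 0.3367, 0.2073]
t=4: π = [0.4673, 0.3068, 0.2259]
t=5: π = [0.4614, 0.3225, 0.2162]
t=6: π = [0.4645, 0.3143, 0.2213]
t=7: π = [0.4629, 0.3185, 0.2186]
t=8: π = [0.4637, 0.3163, 0.2200]
t=9: π = [0.4633, 0.3175, 0.2193]
t=10: π = [0.4635, 0.3169, 0.2196]

π = [0.4635, 0.3169, 0.2196]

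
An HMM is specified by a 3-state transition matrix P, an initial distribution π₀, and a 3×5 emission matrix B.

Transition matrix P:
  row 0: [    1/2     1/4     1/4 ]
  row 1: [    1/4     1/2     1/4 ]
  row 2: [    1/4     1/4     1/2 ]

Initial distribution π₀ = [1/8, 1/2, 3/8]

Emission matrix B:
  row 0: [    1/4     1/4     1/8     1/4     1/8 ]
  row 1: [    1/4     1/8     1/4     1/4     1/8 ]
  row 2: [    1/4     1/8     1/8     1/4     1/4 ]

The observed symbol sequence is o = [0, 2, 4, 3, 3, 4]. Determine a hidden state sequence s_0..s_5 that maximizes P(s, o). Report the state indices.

path = [1, 1, 2, 2, 2, 2]

t=0: δ = [3.125e-02, 1.250e-01, 9.375e-02]  (obs o_0=0)
t=1: δ = [3.906e-03, 1.562e-02, 5.859e-03]  ψ = [1, 1, 2]  (obs o_1=2)
t=2: δ = [4.883e-04, 9.766e-04, 9.766e-04]  ψ = [1, 1, 1]  (obs o_2=4)
t=3: δ = [6.104e-05, 1.221e-04, 1.221e-04]  ψ = [0, 1, 2]  (obs o_3=3)
t=4: δ = [7.629e-06, 1.526e-05, 1.526e-05]  ψ = [0, 1, 2]  (obs o_4=3)
t=5: δ = [4.768e-07, 9.537e-07, 1.907e-06]  ψ = [0, 1, 2]  (obs o_5=4)
backtrack: best end state = 2; path = [1, 1, 2, 2, 2, 2]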